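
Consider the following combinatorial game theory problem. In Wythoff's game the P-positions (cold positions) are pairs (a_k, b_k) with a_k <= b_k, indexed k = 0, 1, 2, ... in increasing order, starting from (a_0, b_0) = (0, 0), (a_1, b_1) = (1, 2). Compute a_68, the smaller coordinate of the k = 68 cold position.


By Wythoff's theorem, a_k = floor(k * phi) and b_k = floor(k * phi^2) = a_k + k, where phi = (1 + sqrt(5))/2 is the golden ratio.
phi = (1 + sqrt(5))/2 = 1.618034
k = 68
k * phi = 68 * 1.618034 = 110.026311
a_68 = floor(k * phi) = 110

110


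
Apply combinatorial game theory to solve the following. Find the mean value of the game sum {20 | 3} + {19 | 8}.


G1 = {20 | 3}, G2 = {19 | 8}
Each is a switch {a | b} with numbers a > b; its mean value is (a + b)/2, and mean value is additive over game sums: m(G1 + G2) = m(G1) + m(G2).
Mean of G1 = (20 + (3))/2 = 23/2 = 23/2
Mean of G2 = (19 + (8))/2 = 27/2 = 27/2
Mean of G1 + G2 = 23/2 + 27/2 = 25

25


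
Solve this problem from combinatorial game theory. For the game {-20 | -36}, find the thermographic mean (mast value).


Game = {-20 | -36}, a switch {a | b} with numbers a > b.
Its thermograph has left wall a - t and right wall b + t, which meet at t = (a - b)/2, where both equal (a + b)/2. So the mast (mean value) is at (a + b)/2.
Mean = (-20 + (-36))/2 = -56/2 = -28

-28


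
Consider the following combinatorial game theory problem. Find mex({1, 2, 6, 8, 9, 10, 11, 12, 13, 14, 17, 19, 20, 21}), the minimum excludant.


Set = {1, 2, 6, 8, 9, 10, 11, 12, 13, 14, 17, 19, 20, 21}
0 is NOT in the set. This is the mex.
mex = 0

0


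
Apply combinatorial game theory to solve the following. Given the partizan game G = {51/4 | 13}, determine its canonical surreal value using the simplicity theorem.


Left options: {51/4}, max = 51/4
Right options: {13}, min = 13
All options are numbers and max(Left) < min(Right), so by the simplicity theorem the value is the simplest (earliest-born) number strictly between 51/4 and 13.
No integer lies strictly between 51/4 and 13, so the value is the dyadic rational m/2^k in the interval with the smallest k (then m odd); search k = 1, 2, ...:
Denominator 2: no odd multiple of 1/2 lies strictly between 51/4 and 13.
Denominator 4: no odd multiple of 1/4 lies strictly between 51/4 and 13.
Denominator 8: 103/8 lies strictly between 51/4 and 13 -- found.
The simplest number in the interval is 103/8.
Game value = 103/8

103/8


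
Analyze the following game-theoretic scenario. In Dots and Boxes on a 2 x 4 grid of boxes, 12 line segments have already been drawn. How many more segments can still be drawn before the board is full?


Grid: 2 x 4 boxes, i.e. 3 rows and 5 columns of dots.
Horizontal edges: (rows + 1) * cols = 3 * 4 = 12
Vertical edges: rows * (cols + 1) = 2 * 5 = 10
Total edges: 12 + 10 = 22
Edges drawn: 12
Remaining: 22 - 12 = 10

10


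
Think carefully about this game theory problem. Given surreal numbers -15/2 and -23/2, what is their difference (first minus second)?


x = -15/2, y = -23/2
Converting to common denominator: 2
x = -15/2, y = -23/2
x - y = -15/2 - -23/2 = 4

4


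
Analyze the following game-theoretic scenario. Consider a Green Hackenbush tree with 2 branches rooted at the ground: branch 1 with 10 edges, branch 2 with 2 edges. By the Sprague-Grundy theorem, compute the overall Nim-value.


The tree has 2 branches from the ground vertex.
In Green Hackenbush, the Nim-value of a simple path of length k is k.
Branch 1: length 10, Nim-value = 10
Branch 2: length 2, Nim-value = 2
Total Nim-value = XOR of all branch values:
0 XOR 10 = 10
10 XOR 2 = 8
Nim-value of the tree = 8

8


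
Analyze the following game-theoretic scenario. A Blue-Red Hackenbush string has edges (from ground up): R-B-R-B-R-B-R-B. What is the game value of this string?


Edges (from ground): R-B-R-B-R-B-R-B
By Berlekamp's sign-expansion rule, a Blue-Red Hackenbush stalk has the value of the surreal number whose sign sequence is the edge sequence with B -> + and R -> -.
Sign sequence: -+-+-+-+
Trace the sign expansion in the surreal number tree, starting from 0:
Edge 1: R (sign -) -> bounds (-inf, 0), value = -1
Edge 2: B (sign +) -> bounds (-1, 0), value = -1/2
Edge 3: R (sign -) -> bounds (-1, -1/2), value = -3/4
Edge 4: B (sign +) -> bounds (-3/4, -1/2), value = -5/8
Edge 5: R (sign -) -> bounds (-3/4, -5/8), value = -11/16
Edge 6: B (sign +) -> bounds (-11/16, -5/8), value = -21/32
Edge 7: R (sign -) -> bounds (-11/16, -21/32), value = -43/64
Edge 8: B (sign +) -> bounds (-43/64, -21/32), value = -85/128
Game value = -85/128

-85/128


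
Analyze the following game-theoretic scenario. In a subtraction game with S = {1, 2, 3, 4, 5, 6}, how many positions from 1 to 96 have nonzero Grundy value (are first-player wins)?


Subtraction set S = {1, 2, 3, 4, 5, 6}, so G(n) = n mod 7.
G(n) = 0 when n is a multiple of 7.
Multiples of 7 in [1, 96]: 13
N-positions (nonzero Grundy) = 96 - 13 = 83

83


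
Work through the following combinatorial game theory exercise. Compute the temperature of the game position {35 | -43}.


The game is {35 | -43}, a switch {a | b} with numbers a > b.
Cooling {a | b} by t gives {a - t | b + t}, which stops being hot when a - t = b + t, i.e. at t = (a - b)/2. So the temperature of a switch is (a - b)/2.
Temperature = (Left option - Right option) / 2
= (35 - (-43)) / 2
= 78 / 2
= 39

39


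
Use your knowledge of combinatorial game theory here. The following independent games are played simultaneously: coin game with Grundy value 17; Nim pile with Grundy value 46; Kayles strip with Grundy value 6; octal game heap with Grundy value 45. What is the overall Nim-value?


By the Sprague-Grundy theorem, the Grundy value of a sum of games is the XOR of individual Grundy values.
coin game: Grundy value = 17. Running XOR: 0 XOR 17 = 17
Nim pile: Grundy value = 46. Running XOR: 17 XOR 46 = 63
Kayles strip: Grundy value = 6. Running XOR: 63 XOR 6 = 57
octal game heap: Grundy value = 45. Running XOR: 57 XOR 45 = 20
The combined Grundy value is 20.

20


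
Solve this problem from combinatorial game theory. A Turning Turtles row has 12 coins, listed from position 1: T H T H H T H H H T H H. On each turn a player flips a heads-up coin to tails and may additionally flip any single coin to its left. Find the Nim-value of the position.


Coins: T H T H H T H H H T H H
Key fact: a single head at position k behaves exactly like a Nim heap of size k (turning it to T and optionally flipping a coin at j < k corresponds to moving the heap from k to j, or to 0), and heads combine as a disjunctive sum (two heads at the same place would cancel, matching j XOR j = 0). So the Nim-value is the XOR of the 1-indexed positions of the heads.
Face-up positions (1-indexed): [2, 4, 5, 7, 8, 9, 11, 12]
XOR 0 with 2: 0 XOR 2 = 2
XOR 2 with 4: 2 XOR 4 = 6
XOR 6 with 5: 6 XOR 5 = 3
XOR 3 with 7: 3 XOR 7 = 4
XOR 4 with 8: 4 XOR 8 = 12
XOR 12 with 9: 12 XOR 9 = 5
XOR 5 with 11: 5 XOR 11 = 14
XOR 14 with 12: 14 XOR 12 = 2
Nim-value = 2

2


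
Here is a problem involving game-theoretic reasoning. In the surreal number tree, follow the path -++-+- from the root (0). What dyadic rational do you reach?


Sign expansion: -++-+-
Rule: track bounds (lo, hi), initially (-inf, +inf). On '+', the current value becomes lo and we move to the simplest number in (value, hi): value + 1 if hi = +inf, otherwise the midpoint (value + hi)/2. On '-', the current value becomes hi and we move to value - 1 if lo = -inf, otherwise the midpoint (lo + value)/2.
Start at 0.
Step 1: sign = -, move left. Bounds: (-inf, 0). Value = -1
Step 2: sign = +, move right. Bounds: (-1, 0). Value = -1/2
Step 3: sign = +, move right. Bounds: (-1/2, 0). Value = -1/4
Step 4: sign = -, move left. Bounds: (-1/2, -1/4). Value = -3/8
Step 5: sign = +, move right. Bounds: (-3/8, -1/4). Value = -5/16
Step 6: sign = -, move left. Bounds: (-3/8, -5/16). Value = -11/32
The surreal number with sign expansion -++-+- is -11/32.

-11/32


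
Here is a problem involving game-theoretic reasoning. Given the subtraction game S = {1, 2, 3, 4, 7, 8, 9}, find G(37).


The subtraction set is S = {1, 2, 3, 4, 7, 8, 9}.
G(k) = mex{ G(k - s) : s in S, s <= k }. We compute iteratively: G(0) = 0.
G(1) = mex({0}) = 1
G(2) = mex({0, 1}) = 2
G(3) = mex({0, 1, 2}) = 3
G(4) = mex({0, 1, 2, 3}) = 4
G(5) = mex({1, 2, 3, 4}) = 0
G(6) = mex({0, 2, 3, 4}) = 1
G(7) = mex({0, 1, 3, 4}) = 2
G(8) = mex({0, 1, 2, 4}) = 3
G(9) = mex({0, 1, 2, 3}) = 4
G(10) = mex({1, 2, 3, 4}) = 0
G(11) = mex({0, 2, 3, 4}) = 1
G(12) = mex({0, 1, 3, 4}) = 2
G(13) = mex({0, 1, 2, 4}) = 3
Observe that G(5)..G(13) = 0, 1, 2, 3, 4, 0, 1, 2, 3 repeats G(0)..G(8) = 0, 1, 2, 3, 4, 0, 1, 2, 3.
For k >= max(S) = 9, G(k) is determined by the previous 9 values G(k-9)..G(k-1); a window of 9 consecutive values has recurred shifted by 5, so by induction G(k + 5) = G(k) for all k >= 0: the sequence is periodic from the start with period 5.
One period: G(0..4) = 0, 1, 2, 3, 4.
37 mod 5 = 2, so G(37) = G(2) = 2.

2


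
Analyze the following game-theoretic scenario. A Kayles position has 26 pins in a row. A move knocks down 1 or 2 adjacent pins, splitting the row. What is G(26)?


Kayles: a move removes 1 or 2 adjacent pins from a contiguous row.
Removing pins from a row of k leaves two independent rows (a, b) with a + b = k - 1 (one pin) or a + b = k - 2 (two pins); an end removal gives a = 0.
By Sprague-Grundy, G(k) = mex{ G(a) XOR G(b) } over all these splits. G(0) = 0.
G(1): splits (0,0):0^0=0 -> mex({0}) = 1
G(2): splits (0,1):0^1=1 (0,0):0^0=0 -> mex({0, 1}) = 2
G(3): splits (0,2):0^2=2 (1,1):1^1=0 (0,1):0^1=1 -> mex({0, 1, 2}) = 3
G(4): splits (0,3):0^3=3 (1,2):1^2=3 (0,2):0^2=2 (1,1):1^1=0 -> mex({0, 2, 3}) = 1
G(5): splits (0,4):0^1=1 (1,3):1^3=2 (2,2):2^2=0 (0,3):0^3=3 (1,2):1^2=3 -> mex({0, 1, 2, 3}) = 4
G(6) = mex({0, 1, 2, 4}) = 3
G(7) = mex({0, 1, 3, 4, 5}) = 2
G(8) = mex({0, 2, 3, 5, 6}) = 1
G(9) = mex({0, 1, 2, 3, 6, 7}) = 4
G(10) = mex({0, 1, 3, 4, 5, 7}) = 2
G(11) = mex({0, 1, 2, 3, 4, 5}) = 6
G(12) = mex({0, 1, 2, 3, 5, 6, 7}) = 4
G(13) = mex({0, 2, 3, 4, 6, 7}) = 1
G(14) = mex({0, 1, 4, 5, 6, 7}) = 2
G(15) = mex({0, 1, 2, 3, 4, 5, 6}) = 7
G(16) = mex({0, 2, 3, 5, 6, 7}) = 1
G(17) = mex({0, 1, 2, 3, 5, 6, 7}) = 4
G(18) = mex({0, 1, 2, 4, 5, 6}) = 3
G(19) = mex({0, 1, 3, 4, 5, 7}) = 2
G(20) = mex({0, 2, 3, 4, 5, 6, 7}) = 1
G(21) = mex({0, 1, 2, 3, 5, 6, 7}) = 4
G(22) = mex({0, 1, 2, 3, 4, 5, 7}) = 6
G(23) = mex({0, 1, 2, 3, 4, 5, 6}) = 7
G(24) = mex({0, 1, 2, 3, 5, 6, 7}) = 4
G(25) = mex({0, 2, 3, 4, 6, 7}) = 1
G(26) = mex({0, 1, 3, 4, 5, 6, 7}) = 2
Therefore G(26) = 2.

2


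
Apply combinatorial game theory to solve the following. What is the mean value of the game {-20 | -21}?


Game = {-20 | -21}, a switch {a | b} with numbers a > b.
Its thermograph has left wall a - t and right wall b + t, which meet at t = (a - b)/2, where both equal (a + b)/2. So the mast (mean value) is at (a + b)/2.
Mean = (-20 + (-21))/2 = -41/2 = -41/2

-41/2


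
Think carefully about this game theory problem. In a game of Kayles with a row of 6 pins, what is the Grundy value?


Kayles: a move removes 1 or 2 adjacent pins from a contiguous row.
Removing pins from a row of k leaves two independent rows (a, b) with a + b = k - 1 (one pin) or a + b = k - 2 (two pins); an end removal gives a = 0.
By Sprague-Grundy, G(k) = mex{ G(a) XOR G(b) } over all these splits. G(0) = 0.
G(1): splits (0,0):0^0=0 -> mex({0}) = 1
G(2): splits (0,1):0^1=1 (0,0):0^0=0 -> mex({0, 1}) = 2
G(3): splits (0,2):0^2=2 (1,1):1^1=0 (0,1):0^1=1 -> mex({0, 1, 2}) = 3
G(4): splits (0,3):0^3=3 (1,2):1^2=3 (0,2):0^2=2 (1,1):1^1=0 -> mex({0, 2, 3}) = 1
G(5): splits (0,4):0^1=1 (1,3):1^3=2 (2,2):2^2=0 (0,3):0^3=3 (1,2):1^2=3 -> mex({0, 1, 2, 3}) = 4
G(6) = mex({0, 1, 2, 4}) = 3
Therefore G(6) = 3.

3


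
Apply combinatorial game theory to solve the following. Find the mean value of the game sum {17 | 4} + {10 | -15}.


G1 = {17 | 4}, G2 = {10 | -15}
Each is a switch {a | b} with numbers a > b; its mean value is (a + b)/2, and mean value is additive over game sums: m(G1 + G2) = m(G1) + m(G2).
Mean of G1 = (17 + (4))/2 = 21/2 = 21/2
Mean of G2 = (10 + (-15))/2 = -5/2 = -5/2
Mean of G1 + G2 = 21/2 + -5/2 = 8

8


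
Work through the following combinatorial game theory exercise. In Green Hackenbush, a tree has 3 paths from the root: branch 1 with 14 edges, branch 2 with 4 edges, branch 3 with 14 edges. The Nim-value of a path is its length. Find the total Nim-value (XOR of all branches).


The tree has 3 branches from the ground vertex.
In Green Hackenbush, the Nim-value of a simple path of length k is k.
Branch 1: length 14, Nim-value = 14
Branch 2: length 4, Nim-value = 4
Branch 3: length 14, Nim-value = 14
Total Nim-value = XOR of all branch values:
0 XOR 14 = 14
14 XOR 4 = 10
10 XOR 14 = 4
Nim-value of the tree = 4

4


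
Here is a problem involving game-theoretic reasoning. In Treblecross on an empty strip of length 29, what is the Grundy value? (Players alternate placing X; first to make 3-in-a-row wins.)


Treblecross: place X on empty cells; 3-in-a-row wins.
Playing within two cells of an existing X lets the opponent win at once, so sensible play treats the cells i-2..i+2 around each X as dead. The player left with no safe cell loses, so this is a normal-play take-away game on strips of safe cells.
Placing X at cell i (0-indexed) of a strip of k safe cells leaves independent strips of sizes max(0, i-2) and max(0, k-i-3). Hence G(k) = mex{ G(max(0,i-2)) XOR G(max(0,k-i-3)) : 0 <= i < k }, with G(0) = 0.
G(1): splits (0,0):0^0=0 -> mex({0}) = 1
G(2): splits (0,0):0^0=0 -> mex({0}) = 1
G(3): splits (0,0):0^0=0 -> mex({0}) = 1
G(4): splits (0,1):0^1=1 (0,0):0^0=0 -> mex({0, 1}) = 2
G(5): splits (0,2):0^1=1 (0,1):0^1=1 (0,0):0^0=0 -> mex({0, 1}) = 2
G(6) = mex({1}) = 0
G(7) = mex({0, 1, 2}) = 3
G(8) = mex({0, 1, 2}) = 3
G(9) = mex({0, 2}) = 1
G(10) = mex({0, 2, 3}) = 1
G(11) = mex({0, 3}) = 1
G(12) = mex({1, 3}) = 0
G(13) = mex({0, 1, 2, 3}) = 4
G(14) = mex({0, 1, 2}) = 3
G(15) = mex({0, 1, 2}) = 3
G(16) = mex({0, 1, 2, 4}) = 3
G(17) = mex({0, 1, 3, 4}) = 2
G(18) = mex({0, 1, 3, 4}) = 2
G(19) = mex({0, 1, 3, 5}) = 2
G(20) = mex({0, 1, 2, 3, 5}) = 4
G(21) = mex({0, 1, 2, 3, 5}) = 4
G(22) = mex({1, 2, 6}) = 0
G(23) = mex({0, 1, 2, 3, 4, 6}) = 5
G(24) = mex({0, 1, 2, 3, 4}) = 5
G(25) = mex({0, 1, 3, 4, 7}) = 2
G(26) = mex({0, 1, 3, 4, 5, 7}) = 2
G(27) = mex({0, 1, 3, 5}) = 2
G(28) = mex({0, 1, 2, 5}) = 3
G(29) = mex({0, 1, 2, 4, 5, 6}) = 3
Therefore G(29) = 3.

3


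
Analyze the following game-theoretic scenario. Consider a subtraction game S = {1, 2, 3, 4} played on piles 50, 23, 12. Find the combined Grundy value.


Subtraction set: {1, 2, 3, 4}
For this subtraction set, G(n) = n mod 5 (period = max + 1 = 5).
Pile 1 (size 50): G(50) = 50 mod 5 = 0
Pile 2 (size 23): G(23) = 23 mod 5 = 3
Pile 3 (size 12): G(12) = 12 mod 5 = 2
Total Grundy value = XOR of all: 0 XOR 3 XOR 2 = 1

1


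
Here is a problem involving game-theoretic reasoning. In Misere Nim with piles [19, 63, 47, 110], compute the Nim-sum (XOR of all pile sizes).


We need the XOR (exclusive or) of all pile sizes.
After XOR-ing pile 1 (size 19): 0 XOR 19 = 19
After XOR-ing pile 2 (size 63): 19 XOR 63 = 44
After XOR-ing pile 3 (size 47): 44 XOR 47 = 3
After XOR-ing pile 4 (size 110): 3 XOR 110 = 109
The Nim-value of this position is 109.

109


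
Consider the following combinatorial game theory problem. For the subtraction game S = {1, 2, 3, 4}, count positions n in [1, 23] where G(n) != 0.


Subtraction set S = {1, 2, 3, 4}, so G(n) = n mod 5.
G(n) = 0 when n is a multiple of 5.
Multiples of 5 in [1, 23]: 4
N-positions (nonzero Grundy) = 23 - 4 = 19

19


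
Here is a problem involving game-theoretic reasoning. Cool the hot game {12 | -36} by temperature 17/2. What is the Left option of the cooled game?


Original game: {12 | -36} (a switch {a | b} with a > b).
Cooling by t (for t below the temperature (a - b)/2 = 24) taxes each move by t: {a | b} cooled by t is {a - t | b + t}.
Cooling amount: t = 17/2
Cooled Left option: 12 - 17/2 = 7/2
Cooled Right option: -36 + 17/2 = -55/2
Cooled game: {7/2 | -55/2}
Left option = 7/2

7/2


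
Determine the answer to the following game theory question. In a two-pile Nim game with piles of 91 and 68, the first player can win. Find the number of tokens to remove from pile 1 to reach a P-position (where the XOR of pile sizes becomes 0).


Piles: 91 and 68
Current XOR: 91 XOR 68 = 31 (non-zero, so this is an N-position).
To make the XOR zero, we need to find a move that balances the piles.
For pile 1 (size 91): target = 91 XOR 31 = 68
We reduce pile 1 from 91 to 68.
Tokens removed: 91 - 68 = 23
Verification: 68 XOR 68 = 0

23


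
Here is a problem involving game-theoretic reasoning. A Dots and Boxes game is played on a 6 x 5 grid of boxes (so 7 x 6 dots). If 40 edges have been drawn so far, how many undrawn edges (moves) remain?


Grid: 6 x 5 boxes, i.e. 7 rows and 6 columns of dots.
Horizontal edges: (rows + 1) * cols = 7 * 5 = 35
Vertical edges: rows * (cols + 1) = 6 * 6 = 36
Total edges: 35 + 36 = 71
Edges drawn: 40
Remaining: 71 - 40 = 31

31


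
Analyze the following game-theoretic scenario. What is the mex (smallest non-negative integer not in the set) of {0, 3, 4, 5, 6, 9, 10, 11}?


Set = {0, 3, 4, 5, 6, 9, 10, 11}
0 is in the set.
1 is NOT in the set. This is the mex.
mex = 1

1


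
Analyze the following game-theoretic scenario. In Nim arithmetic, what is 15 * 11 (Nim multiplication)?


Nim multiplication is bilinear over XOR: (u XOR v) * w = (u*w) XOR (v*w).
So we split each operand into its bit components and XOR the pairwise Nim products.
15 = 1 + 2 + 4 + 8 (as XOR of powers of 2).
11 = 1 + 2 + 8 (as XOR of powers of 2).
Using the standard Nim-product table on single bits:
  2*2 = 3,   2*4 = 8,   2*8 = 12,
  4*4 = 6,   4*8 = 11,  8*8 = 13,
and  1*x = x (identity), k*l = l*k (commutative).
Pairwise Nim products:
  1 * 1 = 1
  1 * 2 = 2
  1 * 8 = 8
  2 * 1 = 2
  2 * 2 = 3
  2 * 8 = 12
  4 * 1 = 4
  4 * 2 = 8
  4 * 8 = 11
  8 * 1 = 8
  8 * 2 = 12
  8 * 8 = 13
XOR them: 1 XOR 2 XOR 8 XOR 2 XOR 3 XOR 12 XOR 4 XOR 8 XOR 11 XOR 8 XOR 12 XOR 13 = 8.
Result: 15 * 11 = 8 (in Nim).

8


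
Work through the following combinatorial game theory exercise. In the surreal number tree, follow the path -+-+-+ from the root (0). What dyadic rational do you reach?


Sign expansion: -+-+-+
Rule: track bounds (lo, hi), initially (-inf, +inf). On '+', the current value becomes lo and we move to the simplest number in (value, hi): value + 1 if hi = +inf, otherwise the midpoint (value + hi)/2. On '-', the current value becomes hi and we move to value - 1 if lo = -inf, otherwise the midpoint (lo + value)/2.
Start at 0.
Step 1: sign = -, move left. Bounds: (-inf, 0). Value = -1
Step 2: sign = +, move right. Bounds: (-1, 0). Value = -1/2
Step 3: sign = -, move left. Bounds: (-1, -1/2). Value = -3/4
Step 4: sign = +, move right. Bounds: (-3/4, -1/2). Value = -5/8
Step 5: sign = -, move left. Bounds: (-3/4, -5/8). Value = -11/16
Step 6: sign = +, move right. Bounds: (-11/16, -5/8). Value = -21/32
The surreal number with sign expansion -+-+-+ is -21/32.

-21/32


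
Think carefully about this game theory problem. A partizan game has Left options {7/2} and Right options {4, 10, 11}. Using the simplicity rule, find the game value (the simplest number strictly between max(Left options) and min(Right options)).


Left options: {7/2}, max = 7/2
Right options: {4, 10, 11}, min = 4
All options are numbers and max(Left) < min(Right), so by the simplicity theorem the value is the simplest (earliest-born) number strictly between 7/2 and 4.
No integer lies strictly between 7/2 and 4, so the value is the dyadic rational m/2^k in the interval with the smallest k (then m odd); search k = 1, 2, ...:
Denominator 2: no odd multiple of 1/2 lies strictly between 7/2 and 4.
Denominator 4: 15/4 lies strictly between 7/2 and 4 -- found.
The simplest number in the interval is 15/4.
Game value = 15/4

15/4


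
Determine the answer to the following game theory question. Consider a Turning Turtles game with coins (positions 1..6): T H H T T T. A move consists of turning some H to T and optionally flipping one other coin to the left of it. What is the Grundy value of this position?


Coins: T H H T T T
Key fact: a single head at position k behaves exactly like a Nim heap of size k (turning it to T and optionally flipping a coin at j < k corresponds to moving the heap from k to j, or to 0), and heads combine as a disjunctive sum (two heads at the same place would cancel, matching j XOR j = 0). So the Nim-value is the XOR of the 1-indexed positions of the heads.
Face-up positions (1-indexed): [2, 3]
XOR 0 with 2: 0 XOR 2 = 2
XOR 2 with 3: 2 XOR 3 = 1
Nim-value = 1

1


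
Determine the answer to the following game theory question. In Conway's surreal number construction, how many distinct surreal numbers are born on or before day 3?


Day 0: {|} = 0 is born. Count = 1.
Day n: the number of surreal numbers born by day n is 2^(n+1) - 1.
By day 0: 2^1 - 1 = 1
By day 1: 2^2 - 1 = 3
By day 2: 2^3 - 1 = 7
By day 3: 2^4 - 1 = 15
By day 3: 15 surreal numbers.

15


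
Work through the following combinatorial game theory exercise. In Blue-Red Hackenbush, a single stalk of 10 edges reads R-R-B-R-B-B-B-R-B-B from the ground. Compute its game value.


Edges (from ground): R-R-B-R-B-B-B-R-B-B
By Berlekamp's sign-expansion rule, a Blue-Red Hackenbush stalk has the value of the surreal number whose sign sequence is the edge sequence with B -> + and R -> -.
Sign sequence: --+-+++-++
Trace the sign expansion in the surreal number tree, starting from 0:
Edge 1: R (sign -) -> bounds (-inf, 0), value = -1
Edge 2: R (sign -) -> bounds (-inf, -1), value = -2
Edge 3: B (sign +) -> bounds (-2, -1), value = -3/2
Edge 4: R (sign -) -> bounds (-2, -3/2), value = -7/4
Edge 5: B (sign +) -> bounds (-7/4, -3/2), value = -13/8
Edge 6: B (sign +) -> bounds (-13/8, -3/2), value = -25/16
Edge 7: B (sign +) -> bounds (-25/16, -3/2), value = -49/32
Edge 8: R (sign -) -> bounds (-25/16, -49/32), value = -99/64
Edge 9: B (sign +) -> bounds (-99/64, -49/32), value = -197/128
Edge 10: B (sign +) -> bounds (-197/128, -49/32), value = -393/256
Game value = -393/256

-393/256


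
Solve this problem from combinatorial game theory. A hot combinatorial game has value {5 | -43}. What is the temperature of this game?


The game is {5 | -43}, a switch {a | b} with numbers a > b.
Cooling {a | b} by t gives {a - t | b + t}, which stops being hot when a - t = b + t, i.e. at t = (a - b)/2. So the temperature of a switch is (a - b)/2.
Temperature = (Left option - Right option) / 2
= (5 - (-43)) / 2
= 48 / 2
= 24

24


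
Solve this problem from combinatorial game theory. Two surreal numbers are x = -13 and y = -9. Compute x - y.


x = -13, y = -9
x - y = -13 - -9 = -4

-4


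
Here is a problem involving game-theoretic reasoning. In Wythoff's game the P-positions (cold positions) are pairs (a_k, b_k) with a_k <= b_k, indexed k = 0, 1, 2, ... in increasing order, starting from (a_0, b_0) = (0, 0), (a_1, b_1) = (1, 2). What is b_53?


By Wythoff's theorem, a_k = floor(k * phi) and b_k = floor(k * phi^2) = a_k + k, where phi = (1 + sqrt(5))/2 is the golden ratio.
phi = (1 + sqrt(5))/2 = 1.618034
phi^2 = phi + 1 = 2.618034
k = 53
k * phi^2 = 53 * 2.618034 = 138.755801
b_53 = floor(k * phi^2) = 138 (check: a_53 + k = 85 + 53 = 138)

138


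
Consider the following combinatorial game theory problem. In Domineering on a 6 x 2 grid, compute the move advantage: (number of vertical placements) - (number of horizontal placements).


Board is 6 x 2 (rows x cols).
Left (vertical) placements: (rows-1) * cols = 5 * 2 = 10
Right (horizontal) placements: rows * (cols-1) = 6 * 1 = 6
Advantage = Left - Right = 10 - 6 = 4

4


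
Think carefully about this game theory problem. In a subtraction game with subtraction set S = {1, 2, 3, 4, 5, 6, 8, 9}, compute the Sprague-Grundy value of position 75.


The subtraction set is S = {1, 2, 3, 4, 5, 6, 8, 9}.
G(k) = mex{ G(k - s) : s in S, s <= k }. We compute iteratively: G(0) = 0.
G(1) = mex({0}) = 1
G(2) = mex({0, 1}) = 2
G(3) = mex({0, 1, 2}) = 3
G(4) = mex({0, 1, 2, 3}) = 4
G(5) = mex({0, 1, 2, 3, 4}) = 5
G(6) = mex({0, 1, 2, 3, 4, 5}) = 6
G(7) = mex({1, 2, 3, 4, 5, 6}) = 0
G(8) = mex({0, 2, 3, 4, 5, 6}) = 1
G(9) = mex({0, 1, 3, 4, 5, 6}) = 2
G(10) = mex({0, 1, 2, 4, 5, 6}) = 3
G(11) = mex({0, 1, 2, 3, 5, 6}) = 4
G(12) = mex({0, 1, 2, 3, 4, 6}) = 5
G(13) = mex({0, 1, 2, 3, 4, 5}) = 6
G(14) = mex({1, 2, 3, 4, 5, 6}) = 0
G(15) = mex({0, 2, 3, 4, 5, 6}) = 1
Observe that G(7)..G(15) = 0, 1, 2, 3, 4, 5, 6, 0, 1 repeats G(0)..G(8) = 0, 1, 2, 3, 4, 5, 6, 0, 1.
For k >= max(S) = 9, G(k) is determined by the previous 9 values G(k-9)..G(k-1); a window of 9 consecutive values has recurred shifted by 7, so by induction G(k + 7) = G(k) for all k >= 0: the sequence is periodic from the start with period 7.
One period: G(0..6) = 0, 1, 2, 3, 4, 5, 6.
75 mod 7 = 5, so G(75) = G(5) = 5.

5


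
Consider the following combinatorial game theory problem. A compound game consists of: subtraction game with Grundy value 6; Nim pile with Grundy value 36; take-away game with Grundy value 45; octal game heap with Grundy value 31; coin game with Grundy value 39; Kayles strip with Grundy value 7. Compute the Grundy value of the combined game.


By the Sprague-Grundy theorem, the Grundy value of a sum of games is the XOR of individual Grundy values.
subtraction game: Grundy value = 6. Running XOR: 0 XOR 6 = 6
Nim pile: Grundy value = 36. Running XOR: 6 XOR 36 = 34
take-away game: Grundy value = 45. Running XOR: 34 XOR 45 = 15
octal game heap: Grundy value = 31. Running XOR: 15 XOR 31 = 16
coin game: Grundy value = 39. Running XOR: 16 XOR 39 = 55
Kayles strip: Grundy value = 7. Running XOR: 55 XOR 7 = 48
The combined Grundy value is 48.

48


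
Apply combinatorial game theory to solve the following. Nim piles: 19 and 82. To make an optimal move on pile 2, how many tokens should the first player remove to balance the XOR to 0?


Piles: 19 and 82
Current XOR: 19 XOR 82 = 65 (non-zero, so this is an N-position).
To make the XOR zero, we need to find a move that balances the piles.
For pile 2 (size 82): target = 82 XOR 65 = 19
We reduce pile 2 from 82 to 19.
Tokens removed: 82 - 19 = 63
Verification: 19 XOR 19 = 0

63


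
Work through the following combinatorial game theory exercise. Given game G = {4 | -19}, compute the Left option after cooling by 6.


Original game: {4 | -19} (a switch {a | b} with a > b).
Cooling by t (for t below the temperature (a - b)/2 = 23/2) taxes each move by t: {a | b} cooled by t is {a - t | b + t}.
Cooling amount: t = 6
Cooled Left option: 4 - 6 = -2
Cooled Right option: -19 + 6 = -13
Cooled game: {-2 | -13}
Left option = -2

-2


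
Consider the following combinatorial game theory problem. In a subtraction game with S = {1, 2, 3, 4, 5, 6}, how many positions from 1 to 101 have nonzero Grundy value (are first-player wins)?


Subtraction set S = {1, 2, 3, 4, 5, 6}, so G(n) = n mod 7.
G(n) = 0 when n is a multiple of 7.
Multiples of 7 in [1, 101]: 14
N-positions (nonzero Grundy) = 101 - 14 = 87

87


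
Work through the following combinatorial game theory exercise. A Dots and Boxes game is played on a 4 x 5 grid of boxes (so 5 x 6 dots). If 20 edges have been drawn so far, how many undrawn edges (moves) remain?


Grid: 4 x 5 boxes, i.e. 5 rows and 6 columns of dots.
Horizontal edges: (rows + 1) * cols = 5 * 5 = 25
Vertical edges: rows * (cols + 1) = 4 * 6 = 24
Total edges: 25 + 24 = 49
Edges drawn: 20
Remaining: 49 - 20 = 29

29


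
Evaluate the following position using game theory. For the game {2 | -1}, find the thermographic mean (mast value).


Game = {2 | -1}, a switch {a | b} with numbers a > b.
Its thermograph has left wall a - t and right wall b + t, which meet at t = (a - b)/2, where both equal (a + b)/2. So the mast (mean value) is at (a + b)/2.
Mean = (2 + (-1))/2 = 1/2 = 1/2

1/2


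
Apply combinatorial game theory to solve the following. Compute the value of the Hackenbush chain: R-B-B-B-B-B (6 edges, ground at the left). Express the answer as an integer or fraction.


Edges (from ground): R-B-B-B-B-B
By Berlekamp's sign-expansion rule, a Blue-Red Hackenbush stalk has the value of the surreal number whose sign sequence is the edge sequence with B -> + and R -> -.
Sign sequence: -+++++
Trace the sign expansion in the surreal number tree, starting from 0:
Edge 1: R (sign -) -> bounds (-inf, 0), value = -1
Edge 2: B (sign +) -> bounds (-1, 0), value = -1/2
Edge 3: B (sign +) -> bounds (-1/2, 0), value = -1/4
Edge 4: B (sign +) -> bounds (-1/4, 0), value = -1/8
Edge 5: B (sign +) -> bounds (-1/8, 0), value = -1/16
Edge 6: B (sign +) -> bounds (-1/16, 0), value = -1/32
Game value = -1/32

-1/32


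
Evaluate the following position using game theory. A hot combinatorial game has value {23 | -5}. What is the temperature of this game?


The game is {23 | -5}, a switch {a | b} with numbers a > b.
Cooling {a | b} by t gives {a - t | b + t}, which stops being hot when a - t = b + t, i.e. at t = (a - b)/2. So the temperature of a switch is (a - b)/2.
Temperature = (Left option - Right option) / 2
= (23 - (-5)) / 2
= 28 / 2
= 14

14


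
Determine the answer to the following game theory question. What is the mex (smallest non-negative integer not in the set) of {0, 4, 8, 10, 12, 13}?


Set = {0, 4, 8, 10, 12, 13}
0 is in the set.
1 is NOT in the set. This is the mex.
mex = 1

1


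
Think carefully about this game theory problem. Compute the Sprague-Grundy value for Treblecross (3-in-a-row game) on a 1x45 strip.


Treblecross: place X on empty cells; 3-in-a-row wins.
Playing within two cells of an existing X lets the opponent win at once, so sensible play treats the cells i-2..i+2 around each X as dead. The player left with no safe cell loses, so this is a normal-play take-away game on strips of safe cells.
Placing X at cell i (0-indexed) of a strip of k safe cells leaves independent strips of sizes max(0, i-2) and max(0, k-i-3). Hence G(k) = mex{ G(max(0,i-2)) XOR G(max(0,k-i-3)) : 0 <= i < k }, with G(0) = 0.
G(1): splits (0,0):0^0=0 -> mex({0}) = 1
G(2): splits (0,0):0^0=0 -> mex({0}) = 1
G(3): splits (0,0):0^0=0 -> mex({0}) = 1
G(4): splits (0,1):0^1=1 (0,0):0^0=0 -> mex({0, 1}) = 2
G(5): splits (0,2):0^1=1 (0,1):0^1=1 (0,0):0^0=0 -> mex({0, 1}) = 2
G(6) = mex({1}) = 0
G(7) = mex({0, 1, 2}) = 3
G(8) = mex({0, 1, 2}) = 3
G(9) = mex({0, 2}) = 1
G(10) = mex({0, 2, 3}) = 1
G(11) = mex({0, 3}) = 1
G(12) = mex({1, 3}) = 0
G(13) = mex({0, 1, 2, 3}) = 4
G(14) = mex({0, 1, 2}) = 3
G(15) = mex({0, 1, 2}) = 3
G(16) = mex({0, 1, 2, 4}) = 3
G(17) = mex({0, 1, 3, 4}) = 2
G(18) = mex({0, 1, 3, 4}) = 2
G(19) = mex({0, 1, 3, 5}) = 2
G(20) = mex({0, 1, 2, 3, 5}) = 4
G(21) = mex({0, 1, 2, 3, 5}) = 4
G(22) = mex({1, 2, 6}) = 0
G(23) = mex({0, 1, 2, 3, 4, 6}) = 5
G(24) = mex({0, 1, 2, 3, 4}) = 5
G(25) = mex({0, 1, 3, 4, 7}) = 2
G(26) = mex({0, 1, 3, 4, 5, 7}) = 2
G(27) = mex({0, 1, 3, 5}) = 2
G(28) = mex({0, 1, 2, 5}) = 3
G(29) = mex({0, 1, 2, 4, 5, 6}) = 3
G(30) = mex({1, 2, 4, 6}) = 0
G(31) = mex({0, 1, 2, 3, 4, 6}) = 5
G(32) = mex({1, 2, 3, 4, 7}) = 0
G(33) = mex({0, 3, 7}) = 1
G(34) = mex({0, 2, 3, 5, 7}) = 1
G(35) = mex({0, 2, 3, 5, 6}) = 1
G(36) = mex({0, 1, 2, 5, 6}) = 3
G(37) = mex({0, 1, 2, 4, 5, 6}) = 3
G(38) = mex({0, 1, 2, 4}) = 3
G(39) = mex({0, 1, 2, 3, 4, 7}) = 5
G(40) = mex({0, 1, 2, 3, 4, 5, 7}) = 6
G(41) = mex({0, 1, 2, 3, 5, 7}) = 4
G(42) = mex({0, 1, 2, 3, 5, 6, 7}) = 4
G(43) = mex({0, 2, 3, 5, 6}) = 1
G(44) = mex({1, 2, 3, 4, 5, 6}) = 0
G(45) = mex({0, 1, 2, 3, 4, 6, 7}) = 5
Therefore G(45) = 5.

5


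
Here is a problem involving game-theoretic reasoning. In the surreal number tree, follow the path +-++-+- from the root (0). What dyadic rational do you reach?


Sign expansion: +-++-+-
Rule: track bounds (lo, hi), initially (-inf, +inf). On '+', the current value becomes lo and we move to the simplest number in (value, hi): value + 1 if hi = +inf, otherwise the midpoint (value + hi)/2. On '-', the current value becomes hi and we move to value - 1 if lo = -inf, otherwise the midpoint (lo + value)/2.
Start at 0.
Step 1: sign = +, move right. Bounds: (0, +inf). Value = 1
Step 2: sign = -, move left. Bounds: (0, 1). Value = 1/2
Step 3: sign = +, move right. Bounds: (1/2, 1). Value = 3/4
Step 4: sign = +, move right. Bounds: (3/4, 1). Value = 7/8
Step 5: sign = -, move left. Bounds: (3/4, 7/8). Value = 13/16
Step 6: sign = +, move right. Bounds: (13/16, 7/8). Value = 27/32
Step 7: sign = -, move left. Bounds: (13/16, 27/32). Value = 53/64
The surreal number with sign expansion +-++-+- is 53/64.

53/64


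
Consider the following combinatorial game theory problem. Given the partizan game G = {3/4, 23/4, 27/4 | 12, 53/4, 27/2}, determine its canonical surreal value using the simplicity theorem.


Left options: {3/4, 23/4, 27/4}, max = 27/4
Right options: {12, 53/4, 27/2}, min = 12
All options are numbers and max(Left) < min(Right), so by the simplicity theorem the value is the simplest (earliest-born) number strictly between 27/4 and 12.
Integers 7 through 11 all lie strictly between 27/4 and 12.
Among integers, the simplest (lowest birthday = smallest |n|; 0 is born on day 0, +-n on day n) is 7.
No non-integer in the interval can be simpler: if x is a non-integer in the interval, then floor(x) or ceil(x) also lies in the interval (the interval contains an integer), and both are proper prefixes of x's sign expansion, i.e. born earlier. So the game value is 7.
Game value = 7

7


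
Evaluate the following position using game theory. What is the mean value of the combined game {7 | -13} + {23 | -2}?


G1 = {7 | -13}, G2 = {23 | -2}
Each is a switch {a | b} with numbers a > b; its mean value is (a + b)/2, and mean value is additive over game sums: m(G1 + G2) = m(G1) + m(G2).
Mean of G1 = (7 + (-13))/2 = -6/2 = -3
Mean of G2 = (23 + (-2))/2 = 21/2 = 21/2
Mean of G1 + G2 = -3 + 21/2 = 15/2

15/2


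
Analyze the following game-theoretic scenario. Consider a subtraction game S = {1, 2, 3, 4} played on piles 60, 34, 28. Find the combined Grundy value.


Subtraction set: {1, 2, 3, 4}
For this subtraction set, G(n) = n mod 5 (period = max + 1 = 5).
Pile 1 (size 60): G(60) = 60 mod 5 = 0
Pile 2 (size 34): G(34) = 34 mod 5 = 4
Pile 3 (size 28): G(28) = 28 mod 5 = 3
Total Grundy value = XOR of all: 0 XOR 4 XOR 3 = 7

7


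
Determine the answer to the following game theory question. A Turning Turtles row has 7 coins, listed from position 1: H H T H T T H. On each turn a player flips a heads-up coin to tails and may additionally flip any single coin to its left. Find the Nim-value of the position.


Coins: H H T H T T H
Key fact: a single head at position k behaves exactly like a Nim heap of size k (turning it to T and optionally flipping a coin at j < k corresponds to moving the heap from k to j, or to 0), and heads combine as a disjunctive sum (two heads at the same place would cancel, matching j XOR j = 0). So the Nim-value is the XOR of the 1-indexed positions of the heads.
Face-up positions (1-indexed): [1, 2, 4, 7]
XOR 0 with 1: 0 XOR 1 = 1
XOR 1 with 2: 1 XOR 2 = 3
XOR 3 with 4: 3 XOR 4 = 7
XOR 7 with 7: 7 XOR 7 = 0
Nim-value = 0

0


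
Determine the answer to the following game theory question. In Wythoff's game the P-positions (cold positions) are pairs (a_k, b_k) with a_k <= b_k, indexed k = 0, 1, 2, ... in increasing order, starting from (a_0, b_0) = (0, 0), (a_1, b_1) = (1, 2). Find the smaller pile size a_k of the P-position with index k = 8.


By Wythoff's theorem, a_k = floor(k * phi) and b_k = floor(k * phi^2) = a_k + k, where phi = (1 + sqrt(5))/2 is the golden ratio.
phi = (1 + sqrt(5))/2 = 1.618034
k = 8
k * phi = 8 * 1.618034 = 12.944272
a_8 = floor(k * phi) = 12

12


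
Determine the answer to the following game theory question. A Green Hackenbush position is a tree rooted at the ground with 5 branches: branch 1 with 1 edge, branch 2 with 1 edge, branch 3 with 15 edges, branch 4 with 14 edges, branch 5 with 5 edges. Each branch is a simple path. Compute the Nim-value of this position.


The tree has 5 branches from the ground vertex.
In Green Hackenbush, the Nim-value of a simple path of length k is k.
Branch 1: length 1, Nim-value = 1
Branch 2: length 1, Nim-value = 1
Branch 3: length 15, Nim-value = 15
Branch 4: length 14, Nim-value = 14
Branch 5: length 5, Nim-value = 5
Total Nim-value = XOR of all branch values:
0 XOR 1 = 1
1 XOR 1 = 0
0 XOR 15 = 15
15 XOR 14 = 1
1 XOR 5 = 4
Nim-value of the tree = 4

4


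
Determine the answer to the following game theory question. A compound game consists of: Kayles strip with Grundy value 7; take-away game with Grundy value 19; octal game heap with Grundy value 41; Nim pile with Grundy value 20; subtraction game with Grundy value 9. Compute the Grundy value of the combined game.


By the Sprague-Grundy theorem, the Grundy value of a sum of games is the XOR of individual Grundy values.
Kayles strip: Grundy value = 7. Running XOR: 0 XOR 7 = 7
take-away game: Grundy value = 19. Running XOR: 7 XOR 19 = 20
octal game heap: Grundy value = 41. Running XOR: 20 XOR 41 = 61
Nim pile: Grundy value = 20. Running XOR: 61 XOR 20 = 41
subtraction game: Grundy value = 9. Running XOR: 41 XOR 9 = 32
The combined Grundy value is 32.

32


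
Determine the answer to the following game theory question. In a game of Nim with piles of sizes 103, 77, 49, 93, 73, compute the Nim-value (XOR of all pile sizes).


We need the XOR (exclusive or) of all pile sizes.
After XOR-ing pile 1 (size 103): 0 XOR 103 = 103
After XOR-ing pile 2 (size 77): 103 XOR 77 = 42
After XOR-ing pile 3 (size 49): 42 XOR 49 = 27
After XOR-ing pile 4 (size 93): 27 XOR 93 = 70
After XOR-ing pile 5 (size 73): 70 XOR 73 = 15
The Nim-value of this position is 15.

15


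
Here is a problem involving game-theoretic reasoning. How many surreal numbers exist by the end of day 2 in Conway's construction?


Day 0: {|} = 0 is born. Count = 1.
Day n: the number of surreal numbers born by day n is 2^(n+1) - 1.
By day 0: 2^1 - 1 = 1
By day 1: 2^2 - 1 = 3
By day 2: 2^3 - 1 = 7
By day 2: 7 surreal numbers.

7


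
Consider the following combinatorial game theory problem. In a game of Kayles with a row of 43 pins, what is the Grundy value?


Kayles: a move removes 1 or 2 adjacent pins from a contiguous row.
Removing pins from a row of k leaves two independent rows (a, b) with a + b = k - 1 (one pin) or a + b = k - 2 (two pins); an end removal gives a = 0.
By Sprague-Grundy, G(k) = mex{ G(a) XOR G(b) } over all these splits. G(0) = 0.
G(1): splits (0,0):0^0=0 -> mex({0}) = 1
G(2): splits (0,1):0^1=1 (0,0):0^0=0 -> mex({0, 1}) = 2
G(3): splits (0,2):0^2=2 (1,1):1^1=0 (0,1):0^1=1 -> mex({0, 1, 2}) = 3
G(4): splits (0,3):0^3=3 (1,2):1^2=3 (0,2):0^2=2 (1,1):1^1=0 -> mex({0, 2, 3}) = 1
G(5): splits (0,4):0^1=1 (1,3):1^3=2 (2,2):2^2=0 (0,3):0^3=3 (1,2):1^2=3 -> mex({0, 1, 2, 3}) = 4
G(6) = mex({0, 1, 2, 4}) = 3
G(7) = mex({0, 1, 3, 4, 5}) = 2
G(8) = mex({0, 2, 3, 5, 6}) = 1
G(9) = mex({0, 1, 2, 3, 6, 7}) = 4
G(10) = mex({0, 1, 3, 4, 5, 7}) = 2
G(11) = mex({0, 1, 2, 3, 4, 5}) = 6
G(12) = mex({0, 1, 2, 3, 5, 6, 7}) = 4
G(13) = mex({0, 2, 3, 4, 6, 7}) = 1
G(14) = mex({0, 1, 4, 5, 6, 7}) = 2
G(15) = mex({0, 1, 2, 3, 4, 5, 6}) = 7
G(16) = mex({0, 2, 3, 5, 6, 7}) = 1
G(17) = mex({0, 1, 2, 3, 5, 6, 7}) = 4
G(18) = mex({0, 1, 2, 4, 5, 6}) = 3
G(19) = mex({0, 1, 3, 4, 5, 7}) = 2
G(20) = mex({0, 2, 3, 4, 5, 6, 7}) = 1
G(21) = mex({0, 1, 2, 3, 5, 6, 7}) = 4
G(22) = mex({0, 1, 2, 3, 4, 5, 7}) = 6
G(23) = mex({0, 1, 2, 3, 4, 5, 6}) = 7
G(24) = mex({0, 1, 2, 3, 5, 6, 7}) = 4
G(25) = mex({0, 2, 3, 4, 6, 7}) = 1
G(26) = mex({0, 1, 3, 4, 5, 6, 7}) = 2
G(27) = mex({0, 1, 2, 3, 4, 5, 6, 7}) = 8
G(28) = mex({0, 1, 2, 3, 4, 6, 7, 8}) = 5
G(29) = mex({0, 1, 2, 3, 5, 6, 7, 8, 9}) = 4
G(30) = mex({0, 1, 2, 3, 4, 5, 6, 9, 10}) = 7
G(31) = mex({0, 1, 3, 4, 5, 7, 10, 11}) = 2
G(32) = mex({0, 2, 3, 4, 5, 6, 7, 9, 11}) = 1
G(33) = mex({0, 1, 2, 3, 4, 5, 6, 7, 9, 12}) = 8
G(34) = mex({0, 1, 2, 3, 4, 5, 7, 8, 11, 12}) = 6
G(35) = mex({0, 1, 2, 3, 4, 5, 6, 8, 9, 10, 11}) = 7
G(36) = mex({0, 1, 2, 3, 5, 6, 7, 9, 10}) = 4
G(37) = mex({0, 2, 3, 4, 6, 7, 9, 10, 11, 12}) = 1
G(38) = mex({0, 1, 3, 4, 5, 6, 7, 9, 10, 11, 12}) = 2
G(39) = mex({0, 1, 2, 4, 5, 6, 7, 9, 10, 12, 14}) = 3
G(40) = mex({0, 2, 3, 4, 6, 7, 11, 12, 14}) = 1
G(41) = mex({0, 1, 2, 3, 5, 6, 7, 9, 10, 11, 12}) = 4
G(42) = mex({0, 1, 2, 3, 4, 5, 6, 9, 10}) = 7
G(43) = mex({0, 1, 3, 4, 5, 7, 9, 10, 12, 15}) = 2
Therefore G(43) = 2.

2
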